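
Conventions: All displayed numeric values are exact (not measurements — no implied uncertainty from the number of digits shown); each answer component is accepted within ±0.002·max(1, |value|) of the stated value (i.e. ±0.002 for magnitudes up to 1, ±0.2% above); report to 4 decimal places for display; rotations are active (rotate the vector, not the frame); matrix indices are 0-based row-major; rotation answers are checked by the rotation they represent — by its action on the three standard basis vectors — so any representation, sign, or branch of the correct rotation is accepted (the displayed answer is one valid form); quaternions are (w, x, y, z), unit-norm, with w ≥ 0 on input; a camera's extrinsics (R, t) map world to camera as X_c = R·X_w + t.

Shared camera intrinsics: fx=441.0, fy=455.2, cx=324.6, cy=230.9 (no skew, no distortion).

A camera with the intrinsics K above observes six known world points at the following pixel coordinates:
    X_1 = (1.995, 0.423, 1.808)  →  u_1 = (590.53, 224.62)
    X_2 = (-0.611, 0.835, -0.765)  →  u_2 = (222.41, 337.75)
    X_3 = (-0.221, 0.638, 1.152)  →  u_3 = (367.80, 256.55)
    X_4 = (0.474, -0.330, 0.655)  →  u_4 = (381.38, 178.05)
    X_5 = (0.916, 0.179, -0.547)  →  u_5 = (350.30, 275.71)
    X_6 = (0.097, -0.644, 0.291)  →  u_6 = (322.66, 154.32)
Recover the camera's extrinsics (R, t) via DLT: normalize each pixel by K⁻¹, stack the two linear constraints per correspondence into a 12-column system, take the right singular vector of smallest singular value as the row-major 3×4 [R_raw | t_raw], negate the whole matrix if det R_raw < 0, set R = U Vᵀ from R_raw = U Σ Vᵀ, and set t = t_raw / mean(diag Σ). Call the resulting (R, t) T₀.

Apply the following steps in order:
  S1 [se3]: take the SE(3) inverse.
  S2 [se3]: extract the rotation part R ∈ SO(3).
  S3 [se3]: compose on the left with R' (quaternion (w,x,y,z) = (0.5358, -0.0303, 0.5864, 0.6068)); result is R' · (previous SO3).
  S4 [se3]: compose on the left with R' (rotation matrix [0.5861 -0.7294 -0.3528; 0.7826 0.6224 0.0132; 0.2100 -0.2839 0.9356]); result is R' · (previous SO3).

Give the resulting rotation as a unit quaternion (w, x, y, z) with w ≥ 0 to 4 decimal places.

rotation (quat) = (0.3686, -0.1521, 0.2561, 0.8806)

source (pnp_recover): camera pose = R=[0.7438 0.1690 0.6467; 0.0108 0.9644 -0.2643; -0.6684 0.2036 0.7154], t=(-0.1699, -0.0100, 4.1879)
after S1 (invert_se3): R=[0.7438 0.0108 -0.6684; 0.1690 0.9644 0.2036; 0.6467 -0.2643 0.7154], t=(2.9255, -0.8141, -2.8890)
after S2 (rot_of_se3): [0.7438 0.0108 -0.6684; 0.1690 0.9644 0.2036; 0.6467 -0.2643 0.7154]
after S3 (compose_so3): [-0.0486 -0.8222 0.5671; 0.9826 0.0624 0.1748; -0.1791 0.5657 0.8049]
after S4 (compose_so3): [-0.6820 -0.7270 -0.0792; 0.5712 -0.5971 0.5632; -0.4567 0.3389 0.8225]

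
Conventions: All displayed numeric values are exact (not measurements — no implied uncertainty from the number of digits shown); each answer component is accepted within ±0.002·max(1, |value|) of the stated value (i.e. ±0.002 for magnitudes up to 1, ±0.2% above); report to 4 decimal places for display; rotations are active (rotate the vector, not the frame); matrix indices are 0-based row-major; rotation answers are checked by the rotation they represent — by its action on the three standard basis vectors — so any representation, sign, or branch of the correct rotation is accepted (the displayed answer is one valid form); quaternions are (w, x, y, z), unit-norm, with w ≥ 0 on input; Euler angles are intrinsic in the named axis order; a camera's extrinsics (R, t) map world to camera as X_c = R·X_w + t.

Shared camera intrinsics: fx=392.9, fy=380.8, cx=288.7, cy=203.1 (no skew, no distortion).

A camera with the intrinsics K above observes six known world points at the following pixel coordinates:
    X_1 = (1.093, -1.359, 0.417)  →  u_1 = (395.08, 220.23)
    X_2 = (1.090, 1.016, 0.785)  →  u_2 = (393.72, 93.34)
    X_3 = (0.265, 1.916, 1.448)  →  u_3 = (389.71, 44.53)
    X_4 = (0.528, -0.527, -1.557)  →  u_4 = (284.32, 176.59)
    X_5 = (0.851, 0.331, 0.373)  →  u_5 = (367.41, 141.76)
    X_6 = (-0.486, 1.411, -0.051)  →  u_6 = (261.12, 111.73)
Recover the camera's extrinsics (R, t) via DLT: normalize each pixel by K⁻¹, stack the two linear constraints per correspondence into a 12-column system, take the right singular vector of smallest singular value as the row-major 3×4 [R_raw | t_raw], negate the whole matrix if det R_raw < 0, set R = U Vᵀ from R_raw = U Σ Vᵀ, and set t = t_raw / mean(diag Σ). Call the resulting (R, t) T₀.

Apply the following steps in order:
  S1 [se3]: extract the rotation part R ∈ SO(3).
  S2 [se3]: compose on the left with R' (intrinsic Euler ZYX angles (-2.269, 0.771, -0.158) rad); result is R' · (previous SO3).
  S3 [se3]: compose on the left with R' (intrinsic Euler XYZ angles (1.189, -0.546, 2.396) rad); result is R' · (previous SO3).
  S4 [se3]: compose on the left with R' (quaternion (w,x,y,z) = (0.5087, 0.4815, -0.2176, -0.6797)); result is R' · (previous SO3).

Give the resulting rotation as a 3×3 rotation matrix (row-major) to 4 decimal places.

rotation (matrix) = ((-0.1074, 0.7909, 0.6025), (-0.5377, 0.4635, -0.7043), (-0.8363, -0.3996, 0.3755))

source (pnp_recover): camera pose = R=[0.7013 -0.2790 0.6560; -0.5403 -0.8083 0.2338; 0.4650 -0.5184 -0.7176], t=(0.4200, -0.2999, 5.8796)
after S1 (rot_of_se3): [0.7013 -0.2790 0.6560; -0.5403 -0.8083 0.2338; 0.4650 -0.5184 -0.7176]
after S2 (compose_so3): [-0.9198 -0.3729 0.1219; -0.3798 0.9243 -0.0383; -0.0983 -0.0815 -0.9918]
after S3 (compose_so3): [0.8488 -0.2594 0.4607; -0.5004 -0.1125 0.8585; -0.1709 -0.9592 -0.2252]
after S4 (compose_so3): [-0.1074 0.7909 0.6025; -0.5377 0.4635 -0.7043; -0.8363 -0.3996 0.3755]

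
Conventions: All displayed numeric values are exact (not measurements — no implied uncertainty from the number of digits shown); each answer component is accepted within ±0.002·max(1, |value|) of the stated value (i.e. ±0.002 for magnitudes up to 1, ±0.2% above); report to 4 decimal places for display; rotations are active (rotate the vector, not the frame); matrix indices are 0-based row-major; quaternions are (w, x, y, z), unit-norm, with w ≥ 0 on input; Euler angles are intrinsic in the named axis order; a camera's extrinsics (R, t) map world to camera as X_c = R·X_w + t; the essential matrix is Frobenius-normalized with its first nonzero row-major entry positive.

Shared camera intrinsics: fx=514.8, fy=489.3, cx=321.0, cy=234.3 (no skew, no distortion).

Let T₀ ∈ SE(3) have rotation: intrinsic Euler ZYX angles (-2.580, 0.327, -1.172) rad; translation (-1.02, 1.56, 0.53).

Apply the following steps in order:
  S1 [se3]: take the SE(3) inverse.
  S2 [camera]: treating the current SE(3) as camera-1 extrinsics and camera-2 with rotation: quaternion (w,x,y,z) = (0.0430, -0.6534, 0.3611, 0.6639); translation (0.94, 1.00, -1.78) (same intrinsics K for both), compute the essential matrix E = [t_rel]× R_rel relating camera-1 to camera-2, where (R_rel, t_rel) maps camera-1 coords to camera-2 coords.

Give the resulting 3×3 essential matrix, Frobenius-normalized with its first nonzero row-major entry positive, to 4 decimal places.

after S1 (invert_se3): R=[-0.8016 -0.5043 -0.3212; 0.4573 -0.1710 -0.8727; 0.3852 -0.8464 0.3677], t=(0.1394, 1.1958, 1.5184)
after S2 (essential): [0.4870 -0.3886 -0.2672; -0.0785 -0.2954 -0.1747; -0.5052 -0.3565 -0.1849]

matrix = [0.4870 -0.3886 -0.2672; -0.0785 -0.2954 -0.1747; -0.5052 -0.3565 -0.1849]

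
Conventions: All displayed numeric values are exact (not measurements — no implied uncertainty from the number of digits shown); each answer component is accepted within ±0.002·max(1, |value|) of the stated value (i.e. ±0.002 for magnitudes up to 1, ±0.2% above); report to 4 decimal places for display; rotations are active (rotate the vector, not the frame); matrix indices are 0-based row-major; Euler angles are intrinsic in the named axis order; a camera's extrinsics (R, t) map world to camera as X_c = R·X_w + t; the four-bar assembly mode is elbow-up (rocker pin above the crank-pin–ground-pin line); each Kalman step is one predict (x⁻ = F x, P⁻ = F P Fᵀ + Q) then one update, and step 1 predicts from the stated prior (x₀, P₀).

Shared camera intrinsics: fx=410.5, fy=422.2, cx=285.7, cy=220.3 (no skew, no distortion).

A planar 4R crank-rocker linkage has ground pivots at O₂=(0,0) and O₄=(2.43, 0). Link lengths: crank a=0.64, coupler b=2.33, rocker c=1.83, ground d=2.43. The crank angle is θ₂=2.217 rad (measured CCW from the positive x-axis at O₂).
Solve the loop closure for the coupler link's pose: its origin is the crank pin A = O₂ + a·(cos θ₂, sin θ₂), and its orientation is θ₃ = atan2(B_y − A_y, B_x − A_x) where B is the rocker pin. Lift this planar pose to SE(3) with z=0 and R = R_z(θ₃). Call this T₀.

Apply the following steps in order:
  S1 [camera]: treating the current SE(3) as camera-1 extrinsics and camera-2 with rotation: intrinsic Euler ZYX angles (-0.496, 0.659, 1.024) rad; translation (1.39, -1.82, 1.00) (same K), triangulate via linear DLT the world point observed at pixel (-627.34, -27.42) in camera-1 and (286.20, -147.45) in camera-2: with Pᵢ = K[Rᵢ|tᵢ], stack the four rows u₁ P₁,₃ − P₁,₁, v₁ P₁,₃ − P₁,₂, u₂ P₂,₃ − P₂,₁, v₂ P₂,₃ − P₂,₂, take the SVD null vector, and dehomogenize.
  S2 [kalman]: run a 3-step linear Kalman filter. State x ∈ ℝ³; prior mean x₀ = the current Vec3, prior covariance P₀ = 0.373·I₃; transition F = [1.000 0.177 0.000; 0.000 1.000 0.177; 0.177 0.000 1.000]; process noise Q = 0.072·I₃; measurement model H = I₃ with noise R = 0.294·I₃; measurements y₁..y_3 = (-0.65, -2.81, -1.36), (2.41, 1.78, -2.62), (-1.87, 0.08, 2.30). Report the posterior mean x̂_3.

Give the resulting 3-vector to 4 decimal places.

source (fourbar_fk): coupler pose = R=[0.8716 -0.4903 0.0000; 0.4903 0.8716 0.0000; 0.0000 0.0000 1.0000], t=(-0.3854, 0.5110, 0.0000)
after S1 (triangulate): (-1.6711, -0.1774, 0.7890)
after S2 (kf_track): (-0.4146, -0.1074, 0.1116)

result = (-0.4146, -0.1074, 0.1116)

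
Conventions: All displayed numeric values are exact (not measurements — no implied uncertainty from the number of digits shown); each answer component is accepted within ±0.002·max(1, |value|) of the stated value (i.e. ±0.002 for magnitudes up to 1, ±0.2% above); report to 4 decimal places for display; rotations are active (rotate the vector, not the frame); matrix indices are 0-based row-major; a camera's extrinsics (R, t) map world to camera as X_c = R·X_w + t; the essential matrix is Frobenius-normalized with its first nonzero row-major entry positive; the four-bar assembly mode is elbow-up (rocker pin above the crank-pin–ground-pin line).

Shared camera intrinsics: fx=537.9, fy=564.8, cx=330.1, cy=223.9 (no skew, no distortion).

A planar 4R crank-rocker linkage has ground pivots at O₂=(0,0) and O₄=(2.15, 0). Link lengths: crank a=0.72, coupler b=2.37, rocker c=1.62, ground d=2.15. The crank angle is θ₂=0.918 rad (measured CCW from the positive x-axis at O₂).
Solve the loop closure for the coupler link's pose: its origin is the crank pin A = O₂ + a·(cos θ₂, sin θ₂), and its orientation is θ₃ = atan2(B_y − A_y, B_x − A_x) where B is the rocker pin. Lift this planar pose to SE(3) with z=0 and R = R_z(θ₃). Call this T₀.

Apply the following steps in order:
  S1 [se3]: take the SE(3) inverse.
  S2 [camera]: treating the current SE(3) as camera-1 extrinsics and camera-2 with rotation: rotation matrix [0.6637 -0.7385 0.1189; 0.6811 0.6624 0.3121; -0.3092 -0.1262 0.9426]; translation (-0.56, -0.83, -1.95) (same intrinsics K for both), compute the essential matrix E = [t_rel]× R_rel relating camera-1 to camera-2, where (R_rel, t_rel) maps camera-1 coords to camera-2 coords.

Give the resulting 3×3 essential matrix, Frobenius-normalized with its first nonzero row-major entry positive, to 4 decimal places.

matrix = [0.6171 0.2135 0.1647; -0.2708 0.6397 0.1233; -0.1787 -0.1139 -0.0616]

source (fourbar_fk): coupler pose = R=[0.9093 -0.4162 0.0000; 0.4162 0.9093 0.0000; 0.0000 0.0000 1.0000], t=(0.4373, 0.5720, 0.0000)
after S1 (invert_se3): R=[0.9093 0.4162 0.0000; -0.4162 0.9093 0.0000; 0.0000 0.0000 1.0000], t=(-0.6357, -0.3380, 0.0000)
after S2 (essential): [0.6171 0.2135 0.1647; -0.2708 0.6397 0.1233; -0.1787 -0.1139 -0.0616]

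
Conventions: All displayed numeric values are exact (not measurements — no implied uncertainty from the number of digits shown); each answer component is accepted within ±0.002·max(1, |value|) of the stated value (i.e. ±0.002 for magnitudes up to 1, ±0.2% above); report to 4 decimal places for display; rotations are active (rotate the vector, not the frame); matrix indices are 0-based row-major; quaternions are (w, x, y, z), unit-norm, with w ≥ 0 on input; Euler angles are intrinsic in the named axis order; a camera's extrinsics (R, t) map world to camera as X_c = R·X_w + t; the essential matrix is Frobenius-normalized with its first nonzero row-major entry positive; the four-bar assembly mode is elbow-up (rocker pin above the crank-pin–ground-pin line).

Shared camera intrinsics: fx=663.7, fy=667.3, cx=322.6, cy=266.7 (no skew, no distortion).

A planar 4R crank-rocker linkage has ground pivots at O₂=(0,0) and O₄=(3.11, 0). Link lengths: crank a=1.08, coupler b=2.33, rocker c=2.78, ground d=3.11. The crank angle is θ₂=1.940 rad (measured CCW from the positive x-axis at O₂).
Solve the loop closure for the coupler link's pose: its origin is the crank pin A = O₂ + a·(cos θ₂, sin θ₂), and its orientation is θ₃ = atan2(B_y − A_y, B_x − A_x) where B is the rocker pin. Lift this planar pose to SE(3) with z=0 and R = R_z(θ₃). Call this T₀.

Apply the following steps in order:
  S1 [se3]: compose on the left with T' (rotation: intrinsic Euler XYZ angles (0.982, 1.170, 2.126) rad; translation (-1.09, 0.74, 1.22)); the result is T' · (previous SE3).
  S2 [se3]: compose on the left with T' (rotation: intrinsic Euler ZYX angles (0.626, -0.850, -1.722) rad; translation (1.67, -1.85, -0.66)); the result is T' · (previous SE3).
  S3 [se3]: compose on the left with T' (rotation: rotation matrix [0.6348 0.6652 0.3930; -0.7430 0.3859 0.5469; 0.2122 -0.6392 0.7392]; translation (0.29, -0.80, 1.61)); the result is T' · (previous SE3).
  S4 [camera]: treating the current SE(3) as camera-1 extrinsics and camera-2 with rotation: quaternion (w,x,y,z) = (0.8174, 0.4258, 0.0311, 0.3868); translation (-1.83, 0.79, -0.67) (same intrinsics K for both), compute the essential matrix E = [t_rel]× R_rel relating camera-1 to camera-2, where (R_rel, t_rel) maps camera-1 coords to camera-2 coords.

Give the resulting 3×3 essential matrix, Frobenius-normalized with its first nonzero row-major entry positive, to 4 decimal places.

source (fourbar_fk): coupler pose = R=[0.8319 -0.5549 0.0000; 0.5549 0.8319 0.0000; 0.0000 0.0000 1.0000], t=(-0.3897, 1.0072, 0.0000)
after S1 (compose_se3): R=[-0.3551 -0.1617 0.9208; -0.4667 -0.8228 -0.3245; 0.8100 -0.5449 0.2167], t=(-1.3438, -0.2369, 0.8357)
after S2 (compose_se3): R=[-0.9069 -0.3887 0.1629; 0.4192 -0.7928 0.4424; -0.0428 0.4695 0.8819], t=(0.3804, -1.7189, -1.5981)
after S3 (compose_se3): R=[-0.3136 -0.5896 0.7443; 0.8121 0.2396 0.5320; -0.4920 0.7713 0.4037], t=(-1.2401, -2.6199, 1.6081)
after S4 (essential): [0.0346 0.2647 0.2736; 0.0461 -0.4043 -0.4373; -0.6984 -0.0825 0.0498]

matrix = [0.0346 0.2647 0.2736; 0.0461 -0.4043 -0.4373; -0.6984 -0.0825 0.0498]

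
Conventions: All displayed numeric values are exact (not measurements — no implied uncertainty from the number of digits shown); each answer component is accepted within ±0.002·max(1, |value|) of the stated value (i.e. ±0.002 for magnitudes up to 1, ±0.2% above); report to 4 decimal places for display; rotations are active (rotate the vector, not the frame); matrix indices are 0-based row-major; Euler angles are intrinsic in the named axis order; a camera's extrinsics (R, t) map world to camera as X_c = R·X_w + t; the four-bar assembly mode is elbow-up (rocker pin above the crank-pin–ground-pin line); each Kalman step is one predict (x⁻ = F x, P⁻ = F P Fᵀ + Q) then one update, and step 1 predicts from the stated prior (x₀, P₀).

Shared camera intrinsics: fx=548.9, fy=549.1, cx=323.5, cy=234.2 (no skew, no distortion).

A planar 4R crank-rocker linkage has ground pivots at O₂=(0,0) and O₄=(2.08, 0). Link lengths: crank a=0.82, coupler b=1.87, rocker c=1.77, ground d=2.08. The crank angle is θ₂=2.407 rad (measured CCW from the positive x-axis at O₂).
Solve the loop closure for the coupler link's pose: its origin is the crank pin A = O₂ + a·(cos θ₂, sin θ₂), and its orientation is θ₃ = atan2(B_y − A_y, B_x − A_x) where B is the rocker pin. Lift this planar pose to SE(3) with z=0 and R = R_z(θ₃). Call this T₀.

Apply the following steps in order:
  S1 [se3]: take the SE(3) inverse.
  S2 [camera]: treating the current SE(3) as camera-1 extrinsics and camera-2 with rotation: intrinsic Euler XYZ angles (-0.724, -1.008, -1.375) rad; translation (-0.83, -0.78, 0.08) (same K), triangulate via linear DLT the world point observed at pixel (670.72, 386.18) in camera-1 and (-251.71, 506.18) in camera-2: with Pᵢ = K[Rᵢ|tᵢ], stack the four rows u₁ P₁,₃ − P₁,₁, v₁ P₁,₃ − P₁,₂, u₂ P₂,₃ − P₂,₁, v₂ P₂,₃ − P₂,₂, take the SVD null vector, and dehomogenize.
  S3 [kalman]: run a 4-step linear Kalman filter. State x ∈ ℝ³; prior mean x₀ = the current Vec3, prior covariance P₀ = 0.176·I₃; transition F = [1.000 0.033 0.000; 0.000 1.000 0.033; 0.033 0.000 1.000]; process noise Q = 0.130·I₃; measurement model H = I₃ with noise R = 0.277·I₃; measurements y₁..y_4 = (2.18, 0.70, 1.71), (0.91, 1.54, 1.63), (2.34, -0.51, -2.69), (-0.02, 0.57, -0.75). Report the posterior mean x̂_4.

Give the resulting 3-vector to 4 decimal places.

source (fourbar_fk): coupler pose = R=[0.8816 -0.4720 0.0000; 0.4720 0.8816 0.0000; 0.0000 0.0000 1.0000], t=(-0.6085, 0.5496, 0.0000)
after S1 (invert_se3): R=[0.8816 0.4720 0.0000; -0.4720 0.8816 0.0000; 0.0000 0.0000 1.0000], t=(0.2770, -0.7718, 0.0000)
after S2 (triangulate): (-0.0168, 1.3015, 1.3857)
after S3 (kf_track): (0.8491, 0.4743, -0.5971)

result = (0.8491, 0.4743, -0.5971)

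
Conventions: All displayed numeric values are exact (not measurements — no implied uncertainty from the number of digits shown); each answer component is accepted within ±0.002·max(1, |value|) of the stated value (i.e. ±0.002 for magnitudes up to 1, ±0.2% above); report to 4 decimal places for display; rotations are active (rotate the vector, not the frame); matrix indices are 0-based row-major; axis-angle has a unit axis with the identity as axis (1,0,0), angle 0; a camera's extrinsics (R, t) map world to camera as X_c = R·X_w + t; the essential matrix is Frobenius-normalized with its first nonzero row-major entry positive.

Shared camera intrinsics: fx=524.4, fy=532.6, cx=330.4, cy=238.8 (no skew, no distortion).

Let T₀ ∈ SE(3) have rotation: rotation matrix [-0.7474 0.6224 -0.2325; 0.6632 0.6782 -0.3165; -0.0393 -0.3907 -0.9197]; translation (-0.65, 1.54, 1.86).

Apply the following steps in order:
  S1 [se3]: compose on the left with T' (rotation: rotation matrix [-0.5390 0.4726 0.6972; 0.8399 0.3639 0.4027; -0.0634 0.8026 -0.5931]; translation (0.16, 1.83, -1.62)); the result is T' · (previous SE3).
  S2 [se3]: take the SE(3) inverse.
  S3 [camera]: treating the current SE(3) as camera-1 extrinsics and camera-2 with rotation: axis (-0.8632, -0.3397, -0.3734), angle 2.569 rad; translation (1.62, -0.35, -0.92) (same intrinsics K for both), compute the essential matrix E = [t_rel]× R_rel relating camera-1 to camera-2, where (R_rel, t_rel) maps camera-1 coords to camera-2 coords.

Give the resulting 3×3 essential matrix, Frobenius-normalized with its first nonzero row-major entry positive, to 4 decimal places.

matrix = [0.2507 -0.2359 -0.0867; 0.1123 -0.5978 -0.1939; -0.6507 -0.2049 -0.0325]

after S1 (compose_se3): R=[0.6889 -0.2874 -0.6655; -0.4022 0.6122 -0.6808; 0.6030 0.7366 0.3062], t=(2.5350, 2.5934, -1.4459)
after S2 (invert_se3): R=[0.6889 -0.4022 0.6030; -0.2874 0.6122 0.7366; -0.6655 -0.6808 0.3062], t=(0.1687, 0.2058, 3.8951)
after S3 (essential): [0.2507 -0.2359 -0.0867; 0.1123 -0.5978 -0.1939; -0.6507 -0.2049 -0.0325]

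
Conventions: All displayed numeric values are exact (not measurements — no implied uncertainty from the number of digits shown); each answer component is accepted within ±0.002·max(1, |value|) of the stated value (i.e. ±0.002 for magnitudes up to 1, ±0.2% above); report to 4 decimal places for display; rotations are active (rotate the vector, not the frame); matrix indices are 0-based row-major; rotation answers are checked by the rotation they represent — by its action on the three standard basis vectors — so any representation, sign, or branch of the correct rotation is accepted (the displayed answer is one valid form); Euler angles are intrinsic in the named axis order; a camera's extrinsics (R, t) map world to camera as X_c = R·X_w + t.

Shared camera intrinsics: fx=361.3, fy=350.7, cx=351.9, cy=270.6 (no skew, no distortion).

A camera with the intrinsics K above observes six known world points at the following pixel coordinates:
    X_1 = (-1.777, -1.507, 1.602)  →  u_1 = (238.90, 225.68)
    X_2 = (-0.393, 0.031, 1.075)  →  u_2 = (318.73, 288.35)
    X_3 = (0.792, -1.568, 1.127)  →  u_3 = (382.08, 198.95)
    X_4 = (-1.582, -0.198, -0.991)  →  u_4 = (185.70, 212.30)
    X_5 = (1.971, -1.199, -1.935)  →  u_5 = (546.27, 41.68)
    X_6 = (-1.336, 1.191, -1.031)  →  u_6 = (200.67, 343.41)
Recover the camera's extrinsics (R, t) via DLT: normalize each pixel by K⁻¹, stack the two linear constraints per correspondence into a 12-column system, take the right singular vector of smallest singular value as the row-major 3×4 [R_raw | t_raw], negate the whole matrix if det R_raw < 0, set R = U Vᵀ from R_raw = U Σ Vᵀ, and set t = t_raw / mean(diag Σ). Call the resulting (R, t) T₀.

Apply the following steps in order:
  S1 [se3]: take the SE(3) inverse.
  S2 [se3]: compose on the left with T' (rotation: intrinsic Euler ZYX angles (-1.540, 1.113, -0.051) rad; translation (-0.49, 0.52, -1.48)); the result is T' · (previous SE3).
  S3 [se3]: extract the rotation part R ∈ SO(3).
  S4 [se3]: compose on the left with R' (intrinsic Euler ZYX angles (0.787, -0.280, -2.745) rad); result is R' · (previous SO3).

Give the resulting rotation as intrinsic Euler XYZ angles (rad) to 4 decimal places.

rotation (euler_xyz) = (-1.7446, -1.0675, -1.8805)

source (pnp_recover): camera pose = R=[0.9954 0.0936 -0.0186; -0.0800 0.9248 0.3720; 0.0520 -0.3688 0.9281], t=(-0.1001, -0.1800, 4.5704)
after S1 (invert_se3): R=[0.9954 -0.0800 0.0520; 0.0936 0.9248 -0.3688; -0.0186 0.3720 0.9281], t=(-0.1526, 1.8613, -4.1765)
after S2 (compose_se3): R=[0.1053 0.9500 -0.2940; -0.4159 -0.2265 -0.8807; -0.9033 0.2151 0.3713], t=(1.0353, 4.4630, -3.2286)
after S3 (rot_of_se3): [0.1053 0.9500 -0.2940; -0.4159 -0.2265 -0.8807; -0.9033 0.2151 0.3713]
after S4 (compose_so3): [-0.1470 0.4594 -0.8760; -0.0983 0.8744 0.4751; 0.9842 0.1560 -0.0834]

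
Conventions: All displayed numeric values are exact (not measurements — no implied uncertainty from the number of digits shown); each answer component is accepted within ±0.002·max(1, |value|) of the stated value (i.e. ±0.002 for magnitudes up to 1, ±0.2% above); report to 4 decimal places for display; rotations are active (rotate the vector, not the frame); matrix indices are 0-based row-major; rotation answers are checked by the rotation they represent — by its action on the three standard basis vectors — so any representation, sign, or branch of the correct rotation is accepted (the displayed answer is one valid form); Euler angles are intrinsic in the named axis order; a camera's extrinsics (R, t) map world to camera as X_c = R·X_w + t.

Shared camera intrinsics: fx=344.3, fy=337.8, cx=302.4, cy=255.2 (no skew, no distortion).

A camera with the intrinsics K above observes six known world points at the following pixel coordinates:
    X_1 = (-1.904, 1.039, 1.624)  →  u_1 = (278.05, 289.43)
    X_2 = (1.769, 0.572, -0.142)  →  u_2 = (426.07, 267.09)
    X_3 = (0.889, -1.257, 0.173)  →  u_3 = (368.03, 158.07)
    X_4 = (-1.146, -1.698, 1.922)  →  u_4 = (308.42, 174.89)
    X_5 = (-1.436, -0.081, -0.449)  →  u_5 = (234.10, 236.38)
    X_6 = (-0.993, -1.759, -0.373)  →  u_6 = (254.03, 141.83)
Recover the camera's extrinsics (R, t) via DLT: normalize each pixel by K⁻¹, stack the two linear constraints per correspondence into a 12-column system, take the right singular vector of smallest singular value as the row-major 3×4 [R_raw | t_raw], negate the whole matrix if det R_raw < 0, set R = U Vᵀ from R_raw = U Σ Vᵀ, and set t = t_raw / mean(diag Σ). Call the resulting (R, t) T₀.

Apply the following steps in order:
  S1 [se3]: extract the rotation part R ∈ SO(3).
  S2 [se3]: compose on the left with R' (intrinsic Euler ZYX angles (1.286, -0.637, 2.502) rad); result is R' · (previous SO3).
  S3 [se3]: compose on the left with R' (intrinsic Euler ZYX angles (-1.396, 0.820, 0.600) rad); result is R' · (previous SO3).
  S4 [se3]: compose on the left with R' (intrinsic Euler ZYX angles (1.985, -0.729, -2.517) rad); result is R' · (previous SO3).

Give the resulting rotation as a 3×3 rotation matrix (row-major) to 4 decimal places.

rotation (matrix) = ((-0.9793, 0.1089, -0.1709), (-0.1232, -0.9895, 0.0755), (-0.1609, 0.0949, 0.9824))

source (pnp_recover): camera pose = R=[0.8705 0.0316 0.4912; -0.0446 0.9989 0.0148; -0.4902 -0.0348 0.8709], t=(0.2500, -0.3200, 5.8505)
after S1 (rot_of_se3): [0.8705 0.0316 0.4912; -0.0446 0.9989 0.0148; -0.4902 -0.0348 0.8709]
after S2 (compose_so3): [-0.1798 0.6521 0.7365; 0.5545 -0.5513 0.6234; 0.8125 0.5205 -0.2625]
after S3 (compose_so3): [0.1027 -0.6450 0.7572; -0.5877 -0.6535 -0.4770; 0.8026 -0.3960 -0.4462]
after S4 (compose_so3): [-0.9793 0.1089 -0.1709; -0.1232 -0.9895 0.0755; -0.1609 0.0949 0.9824]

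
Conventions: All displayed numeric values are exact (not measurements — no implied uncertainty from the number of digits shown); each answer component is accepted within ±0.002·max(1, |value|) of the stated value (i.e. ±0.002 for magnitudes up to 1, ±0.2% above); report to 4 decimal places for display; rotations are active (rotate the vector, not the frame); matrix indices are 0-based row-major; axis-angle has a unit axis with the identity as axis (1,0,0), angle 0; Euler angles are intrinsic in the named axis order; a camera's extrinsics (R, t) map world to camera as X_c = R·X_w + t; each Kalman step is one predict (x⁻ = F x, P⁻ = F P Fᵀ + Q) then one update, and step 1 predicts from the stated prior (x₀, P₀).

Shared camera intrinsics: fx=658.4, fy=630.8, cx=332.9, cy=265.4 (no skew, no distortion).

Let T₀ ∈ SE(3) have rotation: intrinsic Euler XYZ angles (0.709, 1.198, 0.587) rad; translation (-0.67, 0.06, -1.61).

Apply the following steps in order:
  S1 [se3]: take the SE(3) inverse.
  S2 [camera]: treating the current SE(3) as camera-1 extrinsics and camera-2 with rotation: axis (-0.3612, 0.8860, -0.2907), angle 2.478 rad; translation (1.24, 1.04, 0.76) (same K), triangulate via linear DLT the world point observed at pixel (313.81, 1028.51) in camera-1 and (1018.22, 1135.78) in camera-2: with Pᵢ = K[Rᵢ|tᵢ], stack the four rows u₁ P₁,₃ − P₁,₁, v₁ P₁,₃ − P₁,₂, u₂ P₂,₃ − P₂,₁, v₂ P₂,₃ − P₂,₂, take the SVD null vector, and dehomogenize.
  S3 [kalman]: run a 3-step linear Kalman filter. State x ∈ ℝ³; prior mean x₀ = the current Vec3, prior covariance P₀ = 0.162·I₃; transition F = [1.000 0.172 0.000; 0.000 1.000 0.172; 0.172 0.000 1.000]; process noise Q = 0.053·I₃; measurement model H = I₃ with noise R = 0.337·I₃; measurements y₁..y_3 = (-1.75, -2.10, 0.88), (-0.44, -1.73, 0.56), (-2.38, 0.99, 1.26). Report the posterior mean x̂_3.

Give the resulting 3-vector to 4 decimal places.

result = (-1.2758, -0.3637, 0.4435)

after S1 (invert_se3): R=[0.3033 0.9252 -0.2279; -0.2017 0.2961 0.9336; 0.9313 -0.2371 0.2764], t=(-0.2193, 1.3502, 1.0833)
after S2 (triangulate): (-0.0712, 0.1432, -0.3634)
after S3 (kf_track): (-1.2758, -0.3637, 0.4435)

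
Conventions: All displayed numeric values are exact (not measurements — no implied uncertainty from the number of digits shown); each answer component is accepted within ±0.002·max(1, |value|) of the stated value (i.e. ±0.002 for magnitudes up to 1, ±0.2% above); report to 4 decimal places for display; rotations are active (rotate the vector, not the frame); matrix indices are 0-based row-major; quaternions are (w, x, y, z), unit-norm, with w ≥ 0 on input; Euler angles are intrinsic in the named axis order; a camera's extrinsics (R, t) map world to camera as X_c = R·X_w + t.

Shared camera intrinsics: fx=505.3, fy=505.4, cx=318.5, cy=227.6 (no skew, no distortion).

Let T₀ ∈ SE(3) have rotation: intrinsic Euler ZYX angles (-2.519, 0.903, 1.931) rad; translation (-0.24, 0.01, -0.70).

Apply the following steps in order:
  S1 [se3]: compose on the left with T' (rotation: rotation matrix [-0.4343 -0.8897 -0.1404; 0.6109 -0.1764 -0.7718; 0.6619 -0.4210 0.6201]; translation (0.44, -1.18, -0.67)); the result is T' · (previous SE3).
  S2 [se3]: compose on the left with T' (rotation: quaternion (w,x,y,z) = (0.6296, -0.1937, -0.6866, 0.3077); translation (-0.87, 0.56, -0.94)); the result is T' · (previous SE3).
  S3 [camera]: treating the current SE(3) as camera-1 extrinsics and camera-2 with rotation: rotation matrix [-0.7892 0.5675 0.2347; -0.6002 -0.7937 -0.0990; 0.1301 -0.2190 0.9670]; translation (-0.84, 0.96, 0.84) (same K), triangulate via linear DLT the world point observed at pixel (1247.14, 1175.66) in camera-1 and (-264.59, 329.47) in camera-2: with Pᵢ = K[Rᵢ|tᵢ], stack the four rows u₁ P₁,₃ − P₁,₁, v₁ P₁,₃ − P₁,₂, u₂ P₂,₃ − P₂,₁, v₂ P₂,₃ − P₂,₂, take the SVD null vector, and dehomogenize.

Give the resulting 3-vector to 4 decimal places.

result = (0.7477, 0.3619, 0.1737)

after S1 (compose_se3): R=[0.6501 0.3936 -0.6500; 0.3624 -0.9124 -0.1901; -0.6679 -0.1119 -0.7358], t=(0.6336, -0.7881, -1.2672)
after S2 (compose_se3): R=[0.5271 0.1689 0.8328; 0.8107 -0.3940 -0.4332; 0.2549 0.9035 -0.3446], t=(0.3886, 0.6207, 0.0801)
after S3 (triangulate): (0.7477, 0.3619, 0.1737)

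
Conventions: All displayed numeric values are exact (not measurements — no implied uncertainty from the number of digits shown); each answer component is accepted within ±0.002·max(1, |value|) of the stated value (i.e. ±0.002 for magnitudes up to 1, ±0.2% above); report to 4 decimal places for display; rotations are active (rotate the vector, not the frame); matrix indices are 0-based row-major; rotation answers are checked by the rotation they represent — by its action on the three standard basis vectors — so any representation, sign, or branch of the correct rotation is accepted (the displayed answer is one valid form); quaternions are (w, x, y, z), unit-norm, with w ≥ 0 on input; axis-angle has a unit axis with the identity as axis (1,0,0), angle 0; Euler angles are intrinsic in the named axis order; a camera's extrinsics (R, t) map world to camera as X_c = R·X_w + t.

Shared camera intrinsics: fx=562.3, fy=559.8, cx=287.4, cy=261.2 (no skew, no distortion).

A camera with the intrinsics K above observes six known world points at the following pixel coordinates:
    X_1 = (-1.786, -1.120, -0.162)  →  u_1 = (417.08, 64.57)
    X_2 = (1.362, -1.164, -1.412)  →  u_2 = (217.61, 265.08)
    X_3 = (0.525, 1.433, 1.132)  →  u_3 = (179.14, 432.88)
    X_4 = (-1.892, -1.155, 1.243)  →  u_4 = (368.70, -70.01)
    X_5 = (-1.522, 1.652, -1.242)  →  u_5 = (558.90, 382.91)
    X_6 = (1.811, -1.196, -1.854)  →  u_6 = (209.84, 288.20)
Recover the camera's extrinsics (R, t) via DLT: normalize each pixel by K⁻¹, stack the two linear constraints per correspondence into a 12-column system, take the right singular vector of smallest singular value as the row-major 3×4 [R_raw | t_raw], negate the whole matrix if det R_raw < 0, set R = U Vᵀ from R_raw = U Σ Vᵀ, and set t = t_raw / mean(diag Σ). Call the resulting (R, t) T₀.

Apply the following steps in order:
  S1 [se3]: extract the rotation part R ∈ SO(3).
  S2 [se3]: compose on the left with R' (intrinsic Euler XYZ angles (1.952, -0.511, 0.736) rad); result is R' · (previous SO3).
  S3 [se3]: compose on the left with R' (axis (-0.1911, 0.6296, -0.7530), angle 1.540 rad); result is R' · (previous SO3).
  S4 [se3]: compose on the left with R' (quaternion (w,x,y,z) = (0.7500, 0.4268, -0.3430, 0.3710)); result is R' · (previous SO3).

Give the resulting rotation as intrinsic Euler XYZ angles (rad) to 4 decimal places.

source (pnp_recover): camera pose = R=[-0.8289 0.2851 -0.4812; 0.4626 0.8331 -0.3032; 0.3144 -0.4740 -0.8225], t=(-0.0900, -0.0399, 4.8801)
after S1 (rot_of_se3): [-0.8289 0.2851 -0.4812; 0.4626 0.8331 -0.3032; 0.3144 -0.4740 -0.8225]
after S2 (compose_so3): [-0.9606 -0.0717 0.2687; 0.2447 0.2408 0.9392; -0.1320 0.9679 -0.2137]
after S3 (compose_so3): [-0.0095 0.8925 0.4509; 0.9720 -0.0976 0.2136; 0.2347 0.4403 -0.8666]
after S4 (compose_so3): [-0.8766 0.4326 0.2106; 0.1378 -0.1937 0.9713; 0.4610 0.8805 0.1102]

rotation (euler_xyz) = (-1.4578, 0.2122, -2.6832)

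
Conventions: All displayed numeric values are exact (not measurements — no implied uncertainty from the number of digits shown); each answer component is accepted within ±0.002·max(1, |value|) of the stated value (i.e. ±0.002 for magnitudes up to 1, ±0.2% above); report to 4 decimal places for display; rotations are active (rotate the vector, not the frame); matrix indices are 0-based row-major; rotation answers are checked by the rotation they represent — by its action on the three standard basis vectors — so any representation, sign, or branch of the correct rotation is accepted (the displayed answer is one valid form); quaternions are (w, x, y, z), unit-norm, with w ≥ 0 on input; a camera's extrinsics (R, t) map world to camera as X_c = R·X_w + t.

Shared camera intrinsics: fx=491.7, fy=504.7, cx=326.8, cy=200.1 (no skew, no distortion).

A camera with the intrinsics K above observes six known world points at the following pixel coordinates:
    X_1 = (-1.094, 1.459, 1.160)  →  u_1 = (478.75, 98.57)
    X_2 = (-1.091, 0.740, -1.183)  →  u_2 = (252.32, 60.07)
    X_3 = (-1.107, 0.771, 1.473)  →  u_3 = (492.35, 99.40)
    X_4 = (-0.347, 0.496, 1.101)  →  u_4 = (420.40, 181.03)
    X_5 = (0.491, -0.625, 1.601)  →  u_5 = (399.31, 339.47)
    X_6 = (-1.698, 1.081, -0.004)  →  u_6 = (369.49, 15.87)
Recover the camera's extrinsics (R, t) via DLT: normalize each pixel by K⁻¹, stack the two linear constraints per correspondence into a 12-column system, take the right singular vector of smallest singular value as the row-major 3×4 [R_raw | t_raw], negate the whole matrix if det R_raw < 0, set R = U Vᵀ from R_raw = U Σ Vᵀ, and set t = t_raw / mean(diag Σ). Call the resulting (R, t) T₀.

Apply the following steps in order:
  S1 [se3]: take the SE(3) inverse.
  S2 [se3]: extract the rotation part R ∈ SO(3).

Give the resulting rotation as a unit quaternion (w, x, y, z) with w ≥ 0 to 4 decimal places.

source (pnp_recover): camera pose = R=[-0.1593 0.5413 0.8256; 0.9568 -0.1215 0.2642; 0.2433 0.8320 -0.4986], t=(-0.4201, -0.0600, 4.4905)
after S1 (invert_se3): R=[-0.1593 0.9568 0.2433; 0.5413 -0.1215 0.8320; 0.8256 0.2642 -0.4986], t=(-1.1021, -3.5160, 2.6014)
after S2 (rot_of_se3): [-0.1593 0.9568 0.2433; 0.5413 -0.1215 0.8320; 0.8256 0.2642 -0.4986]

rotation (quat) = (0.2349, -0.6043, -0.6198, -0.4422)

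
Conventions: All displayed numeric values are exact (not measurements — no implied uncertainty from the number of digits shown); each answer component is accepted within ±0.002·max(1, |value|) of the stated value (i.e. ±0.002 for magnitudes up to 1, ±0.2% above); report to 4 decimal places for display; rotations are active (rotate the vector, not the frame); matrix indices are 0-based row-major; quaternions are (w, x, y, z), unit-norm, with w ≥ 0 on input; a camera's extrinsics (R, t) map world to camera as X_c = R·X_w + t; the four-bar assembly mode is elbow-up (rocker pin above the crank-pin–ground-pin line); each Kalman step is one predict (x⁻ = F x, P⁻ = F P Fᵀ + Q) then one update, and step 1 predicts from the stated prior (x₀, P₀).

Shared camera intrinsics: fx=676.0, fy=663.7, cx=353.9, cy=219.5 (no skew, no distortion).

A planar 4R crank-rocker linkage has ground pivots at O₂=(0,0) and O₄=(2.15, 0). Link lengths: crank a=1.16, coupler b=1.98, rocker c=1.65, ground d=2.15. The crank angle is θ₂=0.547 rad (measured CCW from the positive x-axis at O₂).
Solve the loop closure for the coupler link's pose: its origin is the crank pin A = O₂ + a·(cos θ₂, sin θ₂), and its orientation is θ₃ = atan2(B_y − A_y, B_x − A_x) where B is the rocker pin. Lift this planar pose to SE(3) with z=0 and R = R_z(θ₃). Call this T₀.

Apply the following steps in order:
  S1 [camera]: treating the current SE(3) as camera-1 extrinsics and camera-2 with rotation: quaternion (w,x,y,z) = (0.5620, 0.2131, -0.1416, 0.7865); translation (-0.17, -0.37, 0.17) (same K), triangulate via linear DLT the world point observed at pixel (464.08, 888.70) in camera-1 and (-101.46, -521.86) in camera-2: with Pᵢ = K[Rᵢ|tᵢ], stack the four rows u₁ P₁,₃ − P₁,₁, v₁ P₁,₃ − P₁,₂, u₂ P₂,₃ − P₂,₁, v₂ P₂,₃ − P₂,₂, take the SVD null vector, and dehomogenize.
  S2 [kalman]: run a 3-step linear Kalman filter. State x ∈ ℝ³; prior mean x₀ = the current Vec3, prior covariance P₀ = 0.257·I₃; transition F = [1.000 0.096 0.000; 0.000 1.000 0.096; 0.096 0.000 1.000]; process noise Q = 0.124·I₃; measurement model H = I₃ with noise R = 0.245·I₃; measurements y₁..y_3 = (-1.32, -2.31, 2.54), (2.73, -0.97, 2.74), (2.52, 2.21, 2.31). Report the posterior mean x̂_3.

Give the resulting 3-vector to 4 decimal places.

source (fourbar_fk): coupler pose = R=[0.8801 -0.4748 0.0000; 0.4748 0.8801 0.0000; 0.0000 0.0000 1.0000], t=(0.9907, 0.6033, 0.0000)
after S1 (triangulate): (-0.1780, 1.2158, 1.5758)
after S2 (kf_track): (1.7777, 0.8891, 2.4923)

result = (1.7777, 0.8891, 2.4923)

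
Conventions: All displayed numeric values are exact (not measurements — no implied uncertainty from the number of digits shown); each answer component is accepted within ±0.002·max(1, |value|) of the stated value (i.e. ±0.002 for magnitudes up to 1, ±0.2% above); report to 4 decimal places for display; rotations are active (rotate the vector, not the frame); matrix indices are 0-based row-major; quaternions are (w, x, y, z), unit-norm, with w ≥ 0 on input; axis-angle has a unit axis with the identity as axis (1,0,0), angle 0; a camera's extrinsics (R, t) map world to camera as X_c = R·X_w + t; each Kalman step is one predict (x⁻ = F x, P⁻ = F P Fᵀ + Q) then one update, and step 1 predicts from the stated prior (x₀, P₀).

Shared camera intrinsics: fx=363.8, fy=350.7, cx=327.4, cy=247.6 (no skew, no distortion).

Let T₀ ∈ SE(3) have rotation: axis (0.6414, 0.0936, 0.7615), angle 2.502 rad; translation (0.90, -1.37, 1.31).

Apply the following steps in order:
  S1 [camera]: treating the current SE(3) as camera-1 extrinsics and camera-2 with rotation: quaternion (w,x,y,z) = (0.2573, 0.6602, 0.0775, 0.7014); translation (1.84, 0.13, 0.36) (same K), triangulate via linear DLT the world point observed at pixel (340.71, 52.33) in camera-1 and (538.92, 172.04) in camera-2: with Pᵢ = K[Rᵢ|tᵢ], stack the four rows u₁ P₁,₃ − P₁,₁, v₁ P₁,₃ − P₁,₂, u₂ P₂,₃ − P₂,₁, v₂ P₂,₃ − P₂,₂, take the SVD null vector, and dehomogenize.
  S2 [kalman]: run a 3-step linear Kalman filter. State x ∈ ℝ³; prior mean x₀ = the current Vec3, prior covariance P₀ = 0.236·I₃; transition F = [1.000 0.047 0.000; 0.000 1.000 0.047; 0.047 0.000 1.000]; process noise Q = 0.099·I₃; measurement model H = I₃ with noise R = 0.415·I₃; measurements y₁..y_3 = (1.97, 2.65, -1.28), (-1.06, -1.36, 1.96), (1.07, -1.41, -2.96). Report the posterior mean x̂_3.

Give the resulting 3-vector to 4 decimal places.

result = (0.7409, -0.2059, -0.9176)

after S1 (triangulate): (1.3264, 1.4734, -0.2087)
after S2 (kf_track): (0.7409, -0.2059, -0.9176)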